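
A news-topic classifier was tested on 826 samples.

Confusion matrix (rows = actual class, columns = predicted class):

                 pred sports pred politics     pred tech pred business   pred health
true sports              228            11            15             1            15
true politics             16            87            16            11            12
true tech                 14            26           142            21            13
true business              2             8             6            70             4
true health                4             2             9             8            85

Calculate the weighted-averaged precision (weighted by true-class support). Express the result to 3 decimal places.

0.746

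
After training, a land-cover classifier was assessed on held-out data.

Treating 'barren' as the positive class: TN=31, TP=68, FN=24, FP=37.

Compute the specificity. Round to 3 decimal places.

0.456

Specificity = TN/(TN+FP) = 31/(31+37) = 0.456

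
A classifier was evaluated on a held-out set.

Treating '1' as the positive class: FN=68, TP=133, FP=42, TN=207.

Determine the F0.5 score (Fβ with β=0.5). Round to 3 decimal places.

0.738

Fβ = (1+β²)·TP / ((1+β²)·TP + β²·FN + FP), with β²=1/4
= 1.25·133 / (1.25·133 + 0.25·68 + 42) = 0.738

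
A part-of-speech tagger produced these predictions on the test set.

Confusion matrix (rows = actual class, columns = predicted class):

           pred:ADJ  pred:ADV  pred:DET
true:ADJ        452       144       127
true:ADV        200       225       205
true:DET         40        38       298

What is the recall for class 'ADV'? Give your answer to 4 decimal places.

0.3571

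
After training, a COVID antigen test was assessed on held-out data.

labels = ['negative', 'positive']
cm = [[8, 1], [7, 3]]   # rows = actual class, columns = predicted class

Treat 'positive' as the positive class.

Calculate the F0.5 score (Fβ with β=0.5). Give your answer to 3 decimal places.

0.577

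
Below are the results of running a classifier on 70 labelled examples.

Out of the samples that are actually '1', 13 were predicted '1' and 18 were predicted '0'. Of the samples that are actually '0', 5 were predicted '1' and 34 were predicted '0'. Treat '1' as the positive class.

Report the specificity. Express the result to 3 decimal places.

Specificity = TN/(TN+FP) = 34/(34+5) = 0.872

0.872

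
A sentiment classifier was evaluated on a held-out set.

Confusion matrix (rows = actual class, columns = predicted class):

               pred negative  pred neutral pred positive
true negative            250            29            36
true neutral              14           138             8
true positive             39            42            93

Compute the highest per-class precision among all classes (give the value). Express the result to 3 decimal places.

Per-class precision (TP/(TP+FP)):
  negative: TP=250, FP=14+39=53 → 250/303 = 0.8251
  neutral: TP=138, FP=29+42=71 → 138/209 = 0.6603
  positive: TP=93, FP=36+8=44 → 93/137 = 0.6788
Highest is class 'negative' with precision = 0.825.

0.825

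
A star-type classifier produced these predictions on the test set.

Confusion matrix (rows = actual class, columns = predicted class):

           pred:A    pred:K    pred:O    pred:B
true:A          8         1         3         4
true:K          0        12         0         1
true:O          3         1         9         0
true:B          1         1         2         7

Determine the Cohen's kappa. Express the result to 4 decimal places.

Observed agreement pₒ = trace/N = 36/53 = 0.67925
Expected agreement pₑ = Σ (rowᵢ·colᵢ)/N² = (16·12 + 13·15 + 13·14 + 11·12)/53² = 0.24956
κ = (pₒ − pₑ)/(1 − pₑ) = (0.67925 − 0.24956)/(1 − 0.24956) = 0.5726

0.5726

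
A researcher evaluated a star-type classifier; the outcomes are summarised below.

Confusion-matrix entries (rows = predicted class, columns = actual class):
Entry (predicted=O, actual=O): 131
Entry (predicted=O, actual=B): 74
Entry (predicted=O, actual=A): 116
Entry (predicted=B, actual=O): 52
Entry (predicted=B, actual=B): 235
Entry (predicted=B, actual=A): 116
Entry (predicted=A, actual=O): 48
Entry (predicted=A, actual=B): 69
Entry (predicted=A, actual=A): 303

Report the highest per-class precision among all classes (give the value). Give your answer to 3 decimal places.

Per-class precision (TP/(TP+FP)):
  O: TP=131, FP=74+116=190 → 131/321 = 0.4081
  B: TP=235, FP=52+116=168 → 235/403 = 0.5831
  A: TP=303, FP=48+69=117 → 303/420 = 0.7214
Highest is class 'A' with precision = 0.721.

0.721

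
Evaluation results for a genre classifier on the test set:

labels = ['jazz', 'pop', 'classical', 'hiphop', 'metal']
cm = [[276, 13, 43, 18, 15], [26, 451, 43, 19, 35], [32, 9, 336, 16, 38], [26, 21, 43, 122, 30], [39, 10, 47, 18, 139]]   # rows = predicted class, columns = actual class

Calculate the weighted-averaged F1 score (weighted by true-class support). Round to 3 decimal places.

0.709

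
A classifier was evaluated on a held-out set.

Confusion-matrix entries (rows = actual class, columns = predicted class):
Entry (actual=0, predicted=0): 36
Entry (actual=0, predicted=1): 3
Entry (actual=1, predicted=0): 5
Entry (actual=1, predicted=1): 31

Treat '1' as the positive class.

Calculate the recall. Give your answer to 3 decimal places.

0.861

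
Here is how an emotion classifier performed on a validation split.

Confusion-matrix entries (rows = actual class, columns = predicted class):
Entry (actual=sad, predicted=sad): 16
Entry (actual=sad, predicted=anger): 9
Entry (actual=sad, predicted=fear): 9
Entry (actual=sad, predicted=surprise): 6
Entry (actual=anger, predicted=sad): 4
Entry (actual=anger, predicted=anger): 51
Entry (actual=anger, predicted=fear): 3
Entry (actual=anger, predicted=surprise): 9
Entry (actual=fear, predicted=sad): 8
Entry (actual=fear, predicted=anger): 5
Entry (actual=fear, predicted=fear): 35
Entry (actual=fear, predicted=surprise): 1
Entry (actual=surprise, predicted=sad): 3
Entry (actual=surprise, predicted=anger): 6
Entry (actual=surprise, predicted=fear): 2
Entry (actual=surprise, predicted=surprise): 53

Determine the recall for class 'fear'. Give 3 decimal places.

Treat 'fear' as positive and all other classes as negative.
recall = TP/(TP+FN).
fear: TP=35, FN=8+5+1=14 → 35/49 = 0.7143

0.714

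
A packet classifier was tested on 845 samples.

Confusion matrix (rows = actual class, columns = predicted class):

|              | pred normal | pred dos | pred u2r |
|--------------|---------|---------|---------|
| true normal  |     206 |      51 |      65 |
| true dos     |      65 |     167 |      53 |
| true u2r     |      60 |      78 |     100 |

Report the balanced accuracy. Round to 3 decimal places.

Balanced accuracy = mean of per-class recall.
  normal: recall = 206/322 = 0.6398
  dos: recall = 167/285 = 0.5860
  u2r: recall = 100/238 = 0.4202
Mean = (0.6398 + 0.5860 + 0.4202) / 3 = 0.549

0.549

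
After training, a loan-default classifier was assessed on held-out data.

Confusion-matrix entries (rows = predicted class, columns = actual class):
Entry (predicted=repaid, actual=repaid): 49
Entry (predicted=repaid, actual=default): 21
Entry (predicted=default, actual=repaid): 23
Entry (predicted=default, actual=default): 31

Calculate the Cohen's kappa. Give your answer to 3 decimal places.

0.275

Observed agreement pₒ = trace/N = 80/124 = 0.6452
Expected agreement pₑ = Σ (rowᵢ·colᵢ)/N² = (72·70 + 52·54)/124² = 0.5104
κ = (pₒ − pₑ)/(1 − pₑ) = (0.6452 − 0.5104)/(1 − 0.5104) = 0.275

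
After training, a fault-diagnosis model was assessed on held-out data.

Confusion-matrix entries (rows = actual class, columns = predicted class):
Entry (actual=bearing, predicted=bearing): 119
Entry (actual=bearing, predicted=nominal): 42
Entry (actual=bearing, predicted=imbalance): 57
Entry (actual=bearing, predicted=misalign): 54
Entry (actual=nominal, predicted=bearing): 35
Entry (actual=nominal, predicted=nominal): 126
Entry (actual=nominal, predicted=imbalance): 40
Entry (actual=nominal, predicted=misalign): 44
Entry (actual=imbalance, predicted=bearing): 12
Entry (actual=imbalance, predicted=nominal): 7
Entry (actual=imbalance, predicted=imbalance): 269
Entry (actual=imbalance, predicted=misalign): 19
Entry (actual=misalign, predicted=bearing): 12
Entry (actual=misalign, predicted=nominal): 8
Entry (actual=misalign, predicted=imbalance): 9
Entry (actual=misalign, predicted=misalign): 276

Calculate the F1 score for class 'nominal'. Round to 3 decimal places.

0.589

F1 score = 2·TP/(2·TP+FP+FN).
nominal: TP=126, FP=42+7+8=57, FN=35+40+44=119 → 252/428 = 0.5888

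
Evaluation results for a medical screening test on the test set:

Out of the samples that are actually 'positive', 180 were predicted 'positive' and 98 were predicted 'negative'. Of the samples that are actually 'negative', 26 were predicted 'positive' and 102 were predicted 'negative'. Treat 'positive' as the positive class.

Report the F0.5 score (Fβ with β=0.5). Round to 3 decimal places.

0.817

Fβ = (1+β²)·TP / ((1+β²)·TP + β²·FN + FP), with β²=1/4
= 1.25·180 / (1.25·180 + 0.25·98 + 26) = 0.817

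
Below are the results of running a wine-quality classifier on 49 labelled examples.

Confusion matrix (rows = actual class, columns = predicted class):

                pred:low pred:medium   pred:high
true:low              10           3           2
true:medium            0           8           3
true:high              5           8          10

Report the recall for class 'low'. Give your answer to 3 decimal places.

Treat 'low' as positive and all other classes as negative.
recall = TP/(TP+FN).
low: TP=10, FN=3+2=5 → 10/15 = 0.6667

0.667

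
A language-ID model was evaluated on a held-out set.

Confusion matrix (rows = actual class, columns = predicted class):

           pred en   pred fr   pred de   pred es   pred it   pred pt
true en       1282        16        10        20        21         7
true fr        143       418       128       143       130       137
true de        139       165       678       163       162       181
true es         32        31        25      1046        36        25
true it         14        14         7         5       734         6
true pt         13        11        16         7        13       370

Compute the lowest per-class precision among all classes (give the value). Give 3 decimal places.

Per-class precision (TP/(TP+FP)):
  en: TP=1282, FP=143+139+32+14+13=341 → 1282/1623 = 0.7899
  fr: TP=418, FP=16+165+31+14+11=237 → 418/655 = 0.6382
  de: TP=678, FP=10+128+25+7+16=186 → 678/864 = 0.7847
  es: TP=1046, FP=20+143+163+5+7=338 → 1046/1384 = 0.7558
  it: TP=734, FP=21+130+162+36+13=362 → 734/1096 = 0.6697
  pt: TP=370, FP=7+137+181+25+6=356 → 370/726 = 0.5096
Lowest is class 'pt' with precision = 0.510.

0.510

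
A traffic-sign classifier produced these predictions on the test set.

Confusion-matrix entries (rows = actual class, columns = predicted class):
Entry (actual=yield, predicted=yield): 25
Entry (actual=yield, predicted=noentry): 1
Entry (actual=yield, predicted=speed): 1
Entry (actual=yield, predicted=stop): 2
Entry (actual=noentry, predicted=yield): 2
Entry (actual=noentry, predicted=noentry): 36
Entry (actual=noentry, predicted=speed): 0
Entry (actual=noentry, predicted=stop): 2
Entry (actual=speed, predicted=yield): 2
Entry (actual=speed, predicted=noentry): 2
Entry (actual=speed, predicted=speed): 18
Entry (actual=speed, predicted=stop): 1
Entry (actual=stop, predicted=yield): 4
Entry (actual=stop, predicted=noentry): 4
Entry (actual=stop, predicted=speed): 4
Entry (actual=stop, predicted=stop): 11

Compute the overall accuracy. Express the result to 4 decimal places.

0.7826

Accuracy = trace / total = (25+36+18+11=90) / 115 = 90/115 = 0.7826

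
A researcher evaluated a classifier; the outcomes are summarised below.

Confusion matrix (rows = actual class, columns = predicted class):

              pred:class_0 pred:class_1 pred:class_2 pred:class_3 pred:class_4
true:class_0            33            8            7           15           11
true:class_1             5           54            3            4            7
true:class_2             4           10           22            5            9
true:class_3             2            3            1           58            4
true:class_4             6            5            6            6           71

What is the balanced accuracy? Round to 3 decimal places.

0.647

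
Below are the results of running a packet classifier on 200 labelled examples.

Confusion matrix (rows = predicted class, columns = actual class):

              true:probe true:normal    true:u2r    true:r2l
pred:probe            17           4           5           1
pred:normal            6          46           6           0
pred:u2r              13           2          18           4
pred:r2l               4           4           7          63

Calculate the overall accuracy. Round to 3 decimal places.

0.720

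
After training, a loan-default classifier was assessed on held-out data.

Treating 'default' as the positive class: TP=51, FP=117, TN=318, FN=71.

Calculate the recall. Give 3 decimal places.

Recall = TP/(TP+FN) = 51/(51+71) = 51/122 = 0.418

0.418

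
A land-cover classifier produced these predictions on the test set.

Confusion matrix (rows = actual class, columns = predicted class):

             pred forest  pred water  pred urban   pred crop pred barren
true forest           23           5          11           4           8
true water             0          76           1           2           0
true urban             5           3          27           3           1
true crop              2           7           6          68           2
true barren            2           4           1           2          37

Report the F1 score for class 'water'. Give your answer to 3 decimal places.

0.874

Take TP from the diagonal, FP from the rest of the 'water' prediction marginal, FN from the rest of the 'water' actual marginal.
F1 score = 2·TP/(2·TP+FP+FN).
water: TP=76, FP=5+3+7+4=19, FN=0+1+2+0=3 → 152/174 = 0.8736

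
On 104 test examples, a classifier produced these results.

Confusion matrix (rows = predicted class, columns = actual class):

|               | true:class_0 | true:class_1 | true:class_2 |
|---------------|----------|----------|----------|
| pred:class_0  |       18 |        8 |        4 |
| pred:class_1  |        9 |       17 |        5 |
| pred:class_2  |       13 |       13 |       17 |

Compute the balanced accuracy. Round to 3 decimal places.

0.517

Balanced accuracy = mean of per-class recall.
  class_0: recall = 18/40 = 0.4500
  class_1: recall = 17/38 = 0.4474
  class_2: recall = 17/26 = 0.6538
Mean = (0.4500 + 0.4474 + 0.6538) / 3 = 0.517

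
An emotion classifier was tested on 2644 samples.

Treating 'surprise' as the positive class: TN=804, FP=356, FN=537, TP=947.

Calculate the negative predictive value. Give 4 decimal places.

NPV = TN/(TN+FN) = 804/(804+537) = 0.5996

0.5996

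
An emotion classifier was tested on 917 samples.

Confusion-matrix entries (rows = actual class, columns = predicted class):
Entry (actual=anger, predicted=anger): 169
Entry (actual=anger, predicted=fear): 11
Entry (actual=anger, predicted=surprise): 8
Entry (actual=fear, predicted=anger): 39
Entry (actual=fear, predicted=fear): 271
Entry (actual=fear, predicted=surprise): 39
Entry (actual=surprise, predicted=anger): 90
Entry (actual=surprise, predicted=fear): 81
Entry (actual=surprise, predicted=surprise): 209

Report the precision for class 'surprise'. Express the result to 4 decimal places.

precision = TP/(TP+FP).
surprise: TP=209, FP=8+39=47 → 209/256 = 0.81641

0.8164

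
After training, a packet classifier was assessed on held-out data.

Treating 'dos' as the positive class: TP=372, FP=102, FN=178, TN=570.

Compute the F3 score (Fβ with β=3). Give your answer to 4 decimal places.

0.6858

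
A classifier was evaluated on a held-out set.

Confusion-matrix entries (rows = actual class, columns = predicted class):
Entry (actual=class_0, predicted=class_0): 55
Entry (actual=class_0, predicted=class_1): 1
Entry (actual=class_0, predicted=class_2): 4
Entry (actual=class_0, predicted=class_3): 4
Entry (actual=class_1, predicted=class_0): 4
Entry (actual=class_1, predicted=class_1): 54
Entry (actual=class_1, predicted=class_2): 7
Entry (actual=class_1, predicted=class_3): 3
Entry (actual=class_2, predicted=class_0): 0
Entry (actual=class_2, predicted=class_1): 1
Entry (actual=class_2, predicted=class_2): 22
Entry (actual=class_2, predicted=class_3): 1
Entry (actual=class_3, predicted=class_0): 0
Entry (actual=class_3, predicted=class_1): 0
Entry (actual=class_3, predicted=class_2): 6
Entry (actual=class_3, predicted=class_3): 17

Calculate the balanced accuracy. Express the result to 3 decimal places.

Balanced accuracy = mean of per-class recall.
  class_0: recall = 55/64 = 0.8594
  class_1: recall = 54/68 = 0.7941
  class_2: recall = 22/24 = 0.9167
  class_3: recall = 17/23 = 0.7391
Mean = (0.8594 + 0.7941 + 0.9167 + 0.7391) / 4 = 0.827

0.827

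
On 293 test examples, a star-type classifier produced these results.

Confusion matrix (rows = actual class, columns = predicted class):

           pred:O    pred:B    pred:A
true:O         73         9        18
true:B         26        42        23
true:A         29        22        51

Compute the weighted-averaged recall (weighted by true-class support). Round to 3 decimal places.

0.567

Per-class recall (TP/(TP+FN)):
  O: TP=73, FN=9+18=27 → 73/100 = 0.7300
  B: TP=42, FN=26+23=49 → 42/91 = 0.4615
  A: TP=51, FN=29+22=51 → 51/102 = 0.5000
Weighted-recall = Σ (supportᵢ/N)·recallᵢ with N=293: (100/293)·0.7300 + (91/293)·0.4615 + (102/293)·0.5000 = 0.567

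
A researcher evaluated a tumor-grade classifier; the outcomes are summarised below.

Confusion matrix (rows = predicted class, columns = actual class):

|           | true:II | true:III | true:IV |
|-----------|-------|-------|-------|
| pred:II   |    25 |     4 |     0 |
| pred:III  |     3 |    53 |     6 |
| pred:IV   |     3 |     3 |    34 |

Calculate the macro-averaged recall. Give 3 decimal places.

0.847

Per-class recall (TP/(TP+FN)):
  II: TP=25, FN=3+3=6 → 25/31 = 0.8065
  III: TP=53, FN=4+3=7 → 53/60 = 0.8833
  IV: TP=34, FN=0+6=6 → 34/40 = 0.8500
Macro-recall = mean = (0.8065 + 0.8833 + 0.8500) / 3 = 0.847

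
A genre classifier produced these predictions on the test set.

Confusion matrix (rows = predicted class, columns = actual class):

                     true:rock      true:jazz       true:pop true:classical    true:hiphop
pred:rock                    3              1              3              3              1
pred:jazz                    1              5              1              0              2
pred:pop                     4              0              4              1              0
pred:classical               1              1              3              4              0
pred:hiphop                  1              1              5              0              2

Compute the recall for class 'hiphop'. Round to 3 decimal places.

recall = TP/(TP+FN).
hiphop: TP=2, FN=1+2+0+0=3 → 2/5 = 0.4000

0.400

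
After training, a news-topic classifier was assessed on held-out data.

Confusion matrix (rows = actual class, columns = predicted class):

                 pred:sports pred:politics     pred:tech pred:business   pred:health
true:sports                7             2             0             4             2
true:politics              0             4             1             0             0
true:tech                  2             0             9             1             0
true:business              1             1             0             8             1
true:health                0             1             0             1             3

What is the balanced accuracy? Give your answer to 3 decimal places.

0.669

Balanced accuracy = mean of per-class recall.
  sports: recall = 7/15 = 0.4667
  politics: recall = 4/5 = 0.8000
  tech: recall = 9/12 = 0.7500
  business: recall = 8/11 = 0.7273
  health: recall = 3/5 = 0.6000
Mean = (0.4667 + 0.8000 + 0.7500 + 0.7273 + 0.6000) / 5 = 0.669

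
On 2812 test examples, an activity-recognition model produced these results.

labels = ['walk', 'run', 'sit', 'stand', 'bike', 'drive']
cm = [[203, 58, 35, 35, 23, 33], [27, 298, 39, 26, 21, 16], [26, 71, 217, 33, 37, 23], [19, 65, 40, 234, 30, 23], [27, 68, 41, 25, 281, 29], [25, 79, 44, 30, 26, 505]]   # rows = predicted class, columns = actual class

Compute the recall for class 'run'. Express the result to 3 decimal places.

Take TP from the diagonal, FP from the rest of the 'run' prediction marginal, FN from the rest of the 'run' actual marginal.
recall = TP/(TP+FN).
run: TP=298, FN=58+71+65+68+79=341 → 298/639 = 0.4664

0.466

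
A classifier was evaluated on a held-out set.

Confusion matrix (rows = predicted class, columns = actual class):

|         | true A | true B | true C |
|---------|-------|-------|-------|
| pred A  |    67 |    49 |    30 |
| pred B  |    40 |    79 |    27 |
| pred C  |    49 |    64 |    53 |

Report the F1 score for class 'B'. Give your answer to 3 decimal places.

Take TP from the diagonal, FP from the rest of the 'B' prediction marginal, FN from the rest of the 'B' actual marginal.
F1 score = 2·TP/(2·TP+FP+FN).
B: TP=79, FP=40+27=67, FN=49+64=113 → 158/338 = 0.4675

0.467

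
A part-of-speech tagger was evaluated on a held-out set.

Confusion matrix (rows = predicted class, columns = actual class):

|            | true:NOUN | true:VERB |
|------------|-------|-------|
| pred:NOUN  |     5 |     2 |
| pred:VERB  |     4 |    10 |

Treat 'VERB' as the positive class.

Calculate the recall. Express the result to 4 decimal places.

0.8333

Recall = TP/(TP+FN) = 10/(10+2) = 10/12 = 0.8333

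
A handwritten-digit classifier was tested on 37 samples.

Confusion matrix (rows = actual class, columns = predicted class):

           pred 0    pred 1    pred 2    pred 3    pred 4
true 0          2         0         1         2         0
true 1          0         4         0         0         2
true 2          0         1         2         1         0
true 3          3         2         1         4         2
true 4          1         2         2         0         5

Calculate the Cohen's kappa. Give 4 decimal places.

0.3192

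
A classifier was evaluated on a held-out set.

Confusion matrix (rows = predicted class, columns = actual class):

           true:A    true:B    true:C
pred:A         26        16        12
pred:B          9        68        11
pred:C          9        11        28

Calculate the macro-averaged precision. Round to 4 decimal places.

0.6125

Per-class precision (TP/(TP+FP)):
  A: TP=26, FP=16+12=28 → 26/54 = 0.48148
  B: TP=68, FP=9+11=20 → 68/88 = 0.77273
  C: TP=28, FP=9+11=20 → 28/48 = 0.58333
Macro-precision = mean = (0.48148 + 0.77273 + 0.58333) / 3 = 0.6125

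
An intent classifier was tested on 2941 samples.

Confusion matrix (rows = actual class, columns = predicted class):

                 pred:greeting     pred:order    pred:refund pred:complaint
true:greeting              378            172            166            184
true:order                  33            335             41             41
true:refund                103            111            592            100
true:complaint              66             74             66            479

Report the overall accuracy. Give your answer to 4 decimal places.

0.6066

Accuracy = trace / total = (378+335+592+479=1784) / 2941 = 1784/2941 = 0.6066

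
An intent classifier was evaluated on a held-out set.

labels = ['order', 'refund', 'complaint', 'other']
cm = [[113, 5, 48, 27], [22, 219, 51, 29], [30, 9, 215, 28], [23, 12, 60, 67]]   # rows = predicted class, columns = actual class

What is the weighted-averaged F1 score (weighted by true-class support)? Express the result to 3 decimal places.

Per-class F1 score (2·TP/(2·TP+FP+FN)):
  order: TP=113, FP=5+48+27=80, FN=22+30+23=75 → 226/381 = 0.5932
  refund: TP=219, FP=22+51+29=102, FN=5+9+12=26 → 438/566 = 0.7739
  complaint: TP=215, FP=30+9+28=67, FN=48+51+60=159 → 430/656 = 0.6555
  other: TP=67, FP=23+12+60=95, FN=27+29+28=84 → 134/313 = 0.4281
Weighted-F1 score = Σ (supportᵢ/N)·F1 scoreᵢ with N=958: (188/958)·0.5932 + (245/958)·0.7739 + (374/958)·0.6555 + (151/958)·0.4281 = 0.638

0.638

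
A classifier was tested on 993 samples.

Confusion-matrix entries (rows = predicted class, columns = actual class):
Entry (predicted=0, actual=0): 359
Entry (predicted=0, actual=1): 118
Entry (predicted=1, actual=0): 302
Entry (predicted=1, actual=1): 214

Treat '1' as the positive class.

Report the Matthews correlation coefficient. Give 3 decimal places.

0.177

MCC = (TP·TN − FP·FN) / √((TP+FP)(TP+FN)(TN+FP)(TN+FN))
Numerator = 214·359 − 302·118 = 41190
Denominator = √(516·332·661·477) = √54014159664 = 232409.4655
MCC = 41190 / 232409.4655 = 0.177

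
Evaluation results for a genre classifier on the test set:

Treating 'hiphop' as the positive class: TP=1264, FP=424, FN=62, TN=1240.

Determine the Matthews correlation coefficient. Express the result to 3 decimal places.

MCC = (TP·TN − FP·FN) / √((TP+FP)(TP+FN)(TN+FP)(TN+FN))
Numerator = 1264·1240 − 424·62 = 1541072
Denominator = √(1688·1326·1664·1302) = √4849313624064 = 2202115.7154
MCC = 1541072 / 2202115.7154 = 0.700

0.700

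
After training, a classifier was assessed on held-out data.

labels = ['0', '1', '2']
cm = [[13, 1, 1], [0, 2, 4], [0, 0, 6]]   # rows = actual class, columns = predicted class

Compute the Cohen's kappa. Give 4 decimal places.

0.6400

Observed agreement pₒ = trace/N = 21/27 = 0.77778
Expected agreement pₑ = Σ (rowᵢ·colᵢ)/N² = (15·13 + 6·3 + 6·11)/27² = 0.38272
κ = (pₒ − pₑ)/(1 − pₑ) = (0.77778 − 0.38272)/(1 − 0.38272) = 0.6400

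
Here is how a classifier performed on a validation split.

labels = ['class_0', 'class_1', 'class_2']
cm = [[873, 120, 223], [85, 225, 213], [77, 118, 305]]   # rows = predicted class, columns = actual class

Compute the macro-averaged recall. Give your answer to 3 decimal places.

0.580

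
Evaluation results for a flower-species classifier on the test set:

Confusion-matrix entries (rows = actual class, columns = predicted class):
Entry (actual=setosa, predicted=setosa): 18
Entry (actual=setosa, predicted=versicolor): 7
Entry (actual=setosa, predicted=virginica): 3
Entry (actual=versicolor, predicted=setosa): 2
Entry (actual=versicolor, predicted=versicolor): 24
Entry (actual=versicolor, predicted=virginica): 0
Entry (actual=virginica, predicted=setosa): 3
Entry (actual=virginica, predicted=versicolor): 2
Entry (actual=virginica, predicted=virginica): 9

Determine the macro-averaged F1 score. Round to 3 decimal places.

Per-class F1 score (2·TP/(2·TP+FP+FN)):
  setosa: TP=18, FP=2+3=5, FN=7+3=10 → 36/51 = 0.7059
  versicolor: TP=24, FP=7+2=9, FN=2+0=2 → 48/59 = 0.8136
  virginica: TP=9, FP=3+0=3, FN=3+2=5 → 18/26 = 0.6923
Macro-F1 score = mean = (0.7059 + 0.8136 + 0.6923) / 3 = 0.737

0.737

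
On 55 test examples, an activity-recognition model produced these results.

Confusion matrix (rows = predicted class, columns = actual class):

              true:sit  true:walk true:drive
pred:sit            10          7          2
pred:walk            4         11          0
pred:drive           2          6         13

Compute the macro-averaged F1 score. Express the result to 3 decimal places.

0.619

Per-class F1 score (2·TP/(2·TP+FP+FN)):
  sit: TP=10, FP=7+2=9, FN=4+2=6 → 20/35 = 0.5714
  walk: TP=11, FP=4+0=4, FN=7+6=13 → 22/39 = 0.5641
  drive: TP=13, FP=2+6=8, FN=2+0=2 → 26/36 = 0.7222
Macro-F1 score = mean = (0.5714 + 0.5641 + 0.7222) / 3 = 0.619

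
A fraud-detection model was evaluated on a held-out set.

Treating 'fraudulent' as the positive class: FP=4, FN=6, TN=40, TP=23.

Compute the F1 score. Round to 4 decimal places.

Precision = TP/(TP+FP) = 23/27 = 0.8519
Recall = TP/(TP+FN) = 23/29 = 0.7931
F1 = 2·TP/(2·TP+FP+FN) = 46/56 = 0.8214

0.8214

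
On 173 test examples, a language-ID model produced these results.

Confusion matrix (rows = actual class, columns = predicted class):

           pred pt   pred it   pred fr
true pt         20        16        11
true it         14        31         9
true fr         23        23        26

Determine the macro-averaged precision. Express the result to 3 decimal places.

Per-class precision (TP/(TP+FP)):
  pt: TP=20, FP=14+23=37 → 20/57 = 0.3509
  it: TP=31, FP=16+23=39 → 31/70 = 0.4429
  fr: TP=26, FP=11+9=20 → 26/46 = 0.5652
Macro-precision = mean = (0.3509 + 0.4429 + 0.5652) / 3 = 0.453

0.453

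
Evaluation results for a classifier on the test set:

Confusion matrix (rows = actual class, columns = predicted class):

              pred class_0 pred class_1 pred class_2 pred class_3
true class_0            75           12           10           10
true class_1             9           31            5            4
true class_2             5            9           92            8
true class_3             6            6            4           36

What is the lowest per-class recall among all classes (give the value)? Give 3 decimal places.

Per-class recall (TP/(TP+FN)):
  class_0: TP=75, FN=12+10+10=32 → 75/107 = 0.7009
  class_1: TP=31, FN=9+5+4=18 → 31/49 = 0.6327
  class_2: TP=92, FN=5+9+8=22 → 92/114 = 0.8070
  class_3: TP=36, FN=6+6+4=16 → 36/52 = 0.6923
Lowest is class 'class_1' with recall = 0.633.

0.633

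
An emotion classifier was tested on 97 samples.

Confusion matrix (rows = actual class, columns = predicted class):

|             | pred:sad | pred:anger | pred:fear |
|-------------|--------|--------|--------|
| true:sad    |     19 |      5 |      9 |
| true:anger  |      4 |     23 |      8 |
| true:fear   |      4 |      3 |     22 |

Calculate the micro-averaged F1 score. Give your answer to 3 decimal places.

Micro-averaging pools counts across classes: ΣTP=64, ΣFP=33, ΣFN=33.
Micro-F1 score = 2·TP/(2·TP+FP+FN) on pooled counts = 0.660 (equals overall accuracy in single-label multiclass).

0.660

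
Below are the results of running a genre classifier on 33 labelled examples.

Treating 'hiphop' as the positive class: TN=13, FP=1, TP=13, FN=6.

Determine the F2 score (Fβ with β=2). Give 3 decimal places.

Fβ = (1+β²)·TP / ((1+β²)·TP + β²·FN + FP), with β²=4
= 5·13 / (5·13 + 4·6 + 1) = 0.722

0.722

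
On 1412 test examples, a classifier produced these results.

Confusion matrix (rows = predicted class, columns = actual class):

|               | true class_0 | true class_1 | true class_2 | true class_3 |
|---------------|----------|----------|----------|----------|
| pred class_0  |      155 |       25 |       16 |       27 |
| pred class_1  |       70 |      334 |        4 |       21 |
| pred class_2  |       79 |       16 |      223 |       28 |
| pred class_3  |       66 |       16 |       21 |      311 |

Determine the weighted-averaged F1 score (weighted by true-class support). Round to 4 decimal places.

0.7121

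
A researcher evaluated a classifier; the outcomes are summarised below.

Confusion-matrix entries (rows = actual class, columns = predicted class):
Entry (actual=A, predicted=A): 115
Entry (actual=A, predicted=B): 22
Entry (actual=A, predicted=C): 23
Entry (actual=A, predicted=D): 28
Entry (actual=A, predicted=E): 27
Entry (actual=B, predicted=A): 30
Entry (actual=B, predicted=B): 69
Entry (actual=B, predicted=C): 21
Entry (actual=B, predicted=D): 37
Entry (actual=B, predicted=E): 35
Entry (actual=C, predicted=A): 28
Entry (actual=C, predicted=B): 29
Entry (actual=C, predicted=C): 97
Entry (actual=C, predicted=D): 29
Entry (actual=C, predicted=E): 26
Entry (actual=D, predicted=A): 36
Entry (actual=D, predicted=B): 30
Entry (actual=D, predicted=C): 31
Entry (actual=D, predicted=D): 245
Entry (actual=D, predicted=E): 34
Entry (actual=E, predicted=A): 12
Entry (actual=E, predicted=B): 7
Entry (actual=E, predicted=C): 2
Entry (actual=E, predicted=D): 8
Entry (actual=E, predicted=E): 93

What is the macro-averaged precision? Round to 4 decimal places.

Per-class precision (TP/(TP+FP)):
  A: TP=115, FP=30+28+36+12=106 → 115/221 = 0.52036
  B: TP=69, FP=22+29+30+7=88 → 69/157 = 0.43949
  C: TP=97, FP=23+21+31+2=77 → 97/174 = 0.55747
  D: TP=245, FP=28+37+29+8=102 → 245/347 = 0.70605
  E: TP=93, FP=27+35+26+34=122 → 93/215 = 0.43256
Macro-precision = mean = (0.52036 + 0.43949 + 0.55747 + 0.70605 + 0.43256) / 5 = 0.5312

0.5312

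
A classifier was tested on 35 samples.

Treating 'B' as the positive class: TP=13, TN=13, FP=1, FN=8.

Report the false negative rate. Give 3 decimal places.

FNR = FN/(FN+TP) = 8/(8+13) = 0.381

0.381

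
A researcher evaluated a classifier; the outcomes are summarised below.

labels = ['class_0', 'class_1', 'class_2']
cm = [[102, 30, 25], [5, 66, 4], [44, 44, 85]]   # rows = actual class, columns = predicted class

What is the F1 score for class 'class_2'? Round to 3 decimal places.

0.592

One-vs-rest for 'class_2': TP = diagonal; FP = other classes predicted 'class_2'; FN = 'class_2' predicted as other.
F1 score = 2·TP/(2·TP+FP+FN).
class_2: TP=85, FP=25+4=29, FN=44+44=88 → 170/287 = 0.5923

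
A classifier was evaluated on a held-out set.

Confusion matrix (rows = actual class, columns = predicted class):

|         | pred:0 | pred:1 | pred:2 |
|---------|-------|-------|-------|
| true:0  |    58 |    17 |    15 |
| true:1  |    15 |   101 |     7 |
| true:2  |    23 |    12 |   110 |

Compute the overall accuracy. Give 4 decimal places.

Accuracy = trace / total = (58+101+110=269) / 358 = 269/358 = 0.7514

0.7514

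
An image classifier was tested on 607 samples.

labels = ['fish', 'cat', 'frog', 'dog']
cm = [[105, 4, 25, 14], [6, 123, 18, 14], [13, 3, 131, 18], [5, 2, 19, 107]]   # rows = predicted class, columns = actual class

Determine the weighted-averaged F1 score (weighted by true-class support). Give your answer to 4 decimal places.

0.7650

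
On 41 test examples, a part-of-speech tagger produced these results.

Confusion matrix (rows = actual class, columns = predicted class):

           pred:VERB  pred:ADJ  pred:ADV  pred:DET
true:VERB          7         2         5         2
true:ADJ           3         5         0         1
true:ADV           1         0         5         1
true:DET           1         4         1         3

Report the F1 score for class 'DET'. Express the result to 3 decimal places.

0.375

One-vs-rest for 'DET': TP = diagonal; FP = other classes predicted 'DET'; FN = 'DET' predicted as other.
F1 score = 2·TP/(2·TP+FP+FN).
DET: TP=3, FP=2+1+1=4, FN=1+4+1=6 → 6/16 = 0.3750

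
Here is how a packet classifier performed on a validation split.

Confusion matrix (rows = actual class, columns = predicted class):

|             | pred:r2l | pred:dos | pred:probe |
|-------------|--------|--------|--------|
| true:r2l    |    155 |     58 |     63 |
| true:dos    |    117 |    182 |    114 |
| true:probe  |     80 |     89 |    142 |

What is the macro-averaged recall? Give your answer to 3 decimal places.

0.486

Per-class recall (TP/(TP+FN)):
  r2l: TP=155, FN=58+63=121 → 155/276 = 0.5616
  dos: TP=182, FN=117+114=231 → 182/413 = 0.4407
  probe: TP=142, FN=80+89=169 → 142/311 = 0.4566
Macro-recall = mean = (0.5616 + 0.4407 + 0.4566) / 3 = 0.486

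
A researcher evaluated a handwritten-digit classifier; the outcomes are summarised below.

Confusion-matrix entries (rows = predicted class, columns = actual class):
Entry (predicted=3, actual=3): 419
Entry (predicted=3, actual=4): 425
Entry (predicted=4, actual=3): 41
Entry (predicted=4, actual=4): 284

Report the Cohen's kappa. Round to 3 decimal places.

0.272

Observed agreement pₒ = trace/N = 703/1169 = 0.6014
Expected agreement pₑ = Σ (rowᵢ·colᵢ)/N² = (460·844 + 709·325)/1169² = 0.4527
κ = (pₒ − pₑ)/(1 − pₑ) = (0.6014 − 0.4527)/(1 − 0.4527) = 0.272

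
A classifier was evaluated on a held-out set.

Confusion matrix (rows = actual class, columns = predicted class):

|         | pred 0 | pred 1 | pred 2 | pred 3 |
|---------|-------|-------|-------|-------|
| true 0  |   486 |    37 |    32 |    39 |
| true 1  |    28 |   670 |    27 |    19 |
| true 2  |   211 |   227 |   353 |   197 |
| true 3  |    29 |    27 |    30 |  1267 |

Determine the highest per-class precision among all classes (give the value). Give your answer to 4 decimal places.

Per-class precision (TP/(TP+FP)):
  0: TP=486, FP=28+211+29=268 → 486/754 = 0.64456
  1: TP=670, FP=37+227+27=291 → 670/961 = 0.69719
  2: TP=353, FP=32+27+30=89 → 353/442 = 0.79864
  3: TP=1267, FP=39+19+197=255 → 1267/1522 = 0.83246
Highest is class '3' with precision = 0.8325.

0.8325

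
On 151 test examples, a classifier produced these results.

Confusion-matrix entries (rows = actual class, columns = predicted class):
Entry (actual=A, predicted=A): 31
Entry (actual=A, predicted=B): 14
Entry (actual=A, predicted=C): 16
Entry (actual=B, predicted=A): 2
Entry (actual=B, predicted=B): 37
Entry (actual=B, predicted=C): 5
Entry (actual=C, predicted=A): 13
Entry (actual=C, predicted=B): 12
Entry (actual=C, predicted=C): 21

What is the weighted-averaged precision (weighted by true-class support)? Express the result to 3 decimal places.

Per-class precision (TP/(TP+FP)):
  A: TP=31, FP=2+13=15 → 31/46 = 0.6739
  B: TP=37, FP=14+12=26 → 37/63 = 0.5873
  C: TP=21, FP=16+5=21 → 21/42 = 0.5000
Weighted-precision = Σ (supportᵢ/N)·precisionᵢ with N=151: (61/151)·0.6739 + (44/151)·0.5873 + (46/151)·0.5000 = 0.596

0.596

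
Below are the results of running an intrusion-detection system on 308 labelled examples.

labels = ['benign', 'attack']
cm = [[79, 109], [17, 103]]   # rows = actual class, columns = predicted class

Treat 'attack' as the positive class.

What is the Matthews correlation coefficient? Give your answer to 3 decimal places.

MCC = (TP·TN − FP·FN) / √((TP+FP)(TP+FN)(TN+FP)(TN+FN))
Numerator = 103·79 − 109·17 = 6284
Denominator = √(212·120·188·96) = √459141120 = 21427.5785
MCC = 6284 / 21427.5785 = 0.293

0.293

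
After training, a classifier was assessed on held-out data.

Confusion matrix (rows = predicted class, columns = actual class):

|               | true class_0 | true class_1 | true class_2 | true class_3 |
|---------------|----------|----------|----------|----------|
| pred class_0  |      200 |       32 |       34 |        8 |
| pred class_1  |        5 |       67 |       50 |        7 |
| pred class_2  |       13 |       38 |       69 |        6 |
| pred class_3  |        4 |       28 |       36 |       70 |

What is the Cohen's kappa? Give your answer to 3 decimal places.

0.467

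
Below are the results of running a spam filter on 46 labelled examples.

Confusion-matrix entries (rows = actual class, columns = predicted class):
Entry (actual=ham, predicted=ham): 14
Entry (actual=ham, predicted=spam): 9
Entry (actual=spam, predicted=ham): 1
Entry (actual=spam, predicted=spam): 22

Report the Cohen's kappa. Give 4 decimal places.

0.5652

Observed agreement pₒ = trace/N = 36/46 = 0.78261
Expected agreement pₑ = Σ (rowᵢ·colᵢ)/N² = (23·15 + 23·31)/46² = 0.50000
κ = (pₒ − pₑ)/(1 − pₑ) = (0.78261 − 0.50000)/(1 − 0.50000) = 0.5652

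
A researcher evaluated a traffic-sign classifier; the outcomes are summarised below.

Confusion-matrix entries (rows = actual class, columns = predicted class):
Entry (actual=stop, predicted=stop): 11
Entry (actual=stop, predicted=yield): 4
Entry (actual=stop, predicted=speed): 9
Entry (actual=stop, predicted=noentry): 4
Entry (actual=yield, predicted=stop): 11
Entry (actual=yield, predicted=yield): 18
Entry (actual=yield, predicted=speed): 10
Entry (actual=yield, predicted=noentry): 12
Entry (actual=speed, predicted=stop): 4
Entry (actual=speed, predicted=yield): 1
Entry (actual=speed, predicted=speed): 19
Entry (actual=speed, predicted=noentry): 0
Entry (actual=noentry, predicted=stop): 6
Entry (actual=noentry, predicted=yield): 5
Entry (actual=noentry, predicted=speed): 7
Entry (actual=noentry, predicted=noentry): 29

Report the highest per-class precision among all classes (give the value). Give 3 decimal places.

0.644

Per-class precision (TP/(TP+FP)):
  stop: TP=11, FP=11+4+6=21 → 11/32 = 0.3438
  yield: TP=18, FP=4+1+5=10 → 18/28 = 0.6429
  speed: TP=19, FP=9+10+7=26 → 19/45 = 0.4222
  noentry: TP=29, FP=4+12+0=16 → 29/45 = 0.6444
Highest is class 'noentry' with precision = 0.644.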